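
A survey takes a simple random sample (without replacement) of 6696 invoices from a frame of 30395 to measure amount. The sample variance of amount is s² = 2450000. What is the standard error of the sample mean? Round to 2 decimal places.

16.89

Under SRS without replacement, Var(ȳ) = (1 − f)·s²/n with f = n/N = 6696/30395 = 0.22029939.
Var(ȳ) = (1 − 0.22029939)·2450000/6696 = 0.77970061·365.89008 = 285.28472.
SE(ȳ) = √(285.28472) = 16.89.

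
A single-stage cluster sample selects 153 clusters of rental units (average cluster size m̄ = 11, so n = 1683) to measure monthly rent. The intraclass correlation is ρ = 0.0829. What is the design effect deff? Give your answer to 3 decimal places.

1.829

deff = 1 + (11 − 1)·0.0829 = 1 + 0.829 = 1.829.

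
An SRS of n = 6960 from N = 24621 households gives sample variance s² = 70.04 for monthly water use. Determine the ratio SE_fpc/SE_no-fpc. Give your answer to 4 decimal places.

0.8469

f = n/N = 6960/24621 = 0.28268551.
SE_no-fpc = √(s²/n) = 0.10031559; SE_fpc = √((1−f)s²/n) = 0.084961711.
Ratio = √(1−f) = 0.84694421.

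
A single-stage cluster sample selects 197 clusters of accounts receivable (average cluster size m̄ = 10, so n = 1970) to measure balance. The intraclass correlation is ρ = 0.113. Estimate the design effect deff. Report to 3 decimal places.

2.017

deff = 1 + (10 − 1)·0.113 = 1 + 1.017 = 2.017.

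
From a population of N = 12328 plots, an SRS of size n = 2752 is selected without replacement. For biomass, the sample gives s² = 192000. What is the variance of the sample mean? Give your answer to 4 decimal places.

54.1931

Under SRS without replacement, Var(ȳ) = (1 − f)·s²/n with f = n/N = 2752/12328 = 0.22323167.
Var(ȳ) = (1 − 0.22323167)·192000/2752 = 0.77676833·69.767442 = 54.193139.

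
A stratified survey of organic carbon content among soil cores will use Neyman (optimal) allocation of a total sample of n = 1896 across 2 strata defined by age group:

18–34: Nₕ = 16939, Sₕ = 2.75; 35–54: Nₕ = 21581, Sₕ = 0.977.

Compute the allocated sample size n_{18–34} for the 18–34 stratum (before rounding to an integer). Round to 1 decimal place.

Neyman allocation: nₕ = n·NₕSₕ / Σⱼ NⱼSⱼ.
Σ NⱼSⱼ = 16939·2.75 + 21581·0.977 = 67666.887.
n_{18–34} = 1896·16939·2.75 / 67666.887 = 1305.2.

1305.2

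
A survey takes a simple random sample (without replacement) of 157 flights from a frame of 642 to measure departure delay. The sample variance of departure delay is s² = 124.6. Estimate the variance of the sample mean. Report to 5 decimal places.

Under SRS without replacement, Var(ȳ) = (1 − f)·s²/n with f = n/N = 157/642 = 0.24454829.
Var(ȳ) = (1 − 0.24454829)·124.6/157 = 0.75545171·0.79363057 = 0.59954958.

0.59955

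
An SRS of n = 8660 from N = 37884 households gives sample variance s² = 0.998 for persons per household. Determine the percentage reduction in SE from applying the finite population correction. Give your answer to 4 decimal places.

12.1702

f = n/N = 8660/37884 = 0.22859255.
SE_no-fpc = √(s²/n) = 0.010735106; SE_fpc = √((1−f)s²/n) = 0.0094286223.
Ratio = √(1−f) = 0.87829804. Reduction = 100·(1 − 0.87829804) = 12.1702%.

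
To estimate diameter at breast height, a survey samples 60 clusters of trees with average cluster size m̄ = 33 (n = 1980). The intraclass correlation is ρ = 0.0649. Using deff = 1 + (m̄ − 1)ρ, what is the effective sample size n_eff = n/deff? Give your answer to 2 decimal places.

643.53

deff = 1 + (33 − 1)·0.0649 = 1 + 2.0768 = 3.0768.
n_eff = 1980 / 3.0768 = 643.53.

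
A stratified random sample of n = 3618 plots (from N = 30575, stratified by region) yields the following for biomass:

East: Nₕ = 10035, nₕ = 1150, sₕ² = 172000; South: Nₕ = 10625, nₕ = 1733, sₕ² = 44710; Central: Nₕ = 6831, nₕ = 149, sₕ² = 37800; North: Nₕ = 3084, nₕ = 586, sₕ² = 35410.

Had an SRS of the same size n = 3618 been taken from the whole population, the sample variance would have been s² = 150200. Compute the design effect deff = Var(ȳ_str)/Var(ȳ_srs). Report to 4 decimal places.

Var(ȳ_str) = Σ Wₕ²(1−fₕ)sₕ²/nₕ with Wₕ = Nₕ/30575:
  East: (10035/30575)²·(1−1150/10035)·172000/1150 = 14.265023
  South: (10625/30575)²·(1−1733/10625)·44710/1733 = 2.6073634
  Central: (6831/30575)²·(1−149/6831)·37800/149 = 12.386921
  North: (3084/30575)²·(1−586/3084)·35410/586 = 0.49796886
  → Var(ȳ_str) = 29.757276.
Var(ȳ_srs) = (1 − 3618/30575)·150200/3618 = 36.602139.
deff = 29.757276 / 36.602139 = 0.8130.

0.8130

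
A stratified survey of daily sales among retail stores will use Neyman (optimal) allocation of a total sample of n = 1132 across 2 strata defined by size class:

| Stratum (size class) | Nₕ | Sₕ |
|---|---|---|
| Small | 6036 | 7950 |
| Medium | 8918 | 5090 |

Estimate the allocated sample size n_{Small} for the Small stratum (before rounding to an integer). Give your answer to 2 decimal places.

581.72

Neyman allocation: nₕ = n·NₕSₕ / Σⱼ NⱼSⱼ.
Σ NⱼSⱼ = 6036·7950 + 8918·5090 = 9.337882 × 10^7.
n_{Small} = 1132·6036·7950 / (9.337882 × 10^7) = 581.72.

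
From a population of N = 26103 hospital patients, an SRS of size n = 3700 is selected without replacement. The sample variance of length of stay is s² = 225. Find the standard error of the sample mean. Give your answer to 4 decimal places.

0.2285

Under SRS without replacement, Var(ȳ) = (1 − f)·s²/n with f = n/N = 3700/26103 = 0.14174616.
Var(ȳ) = (1 − 0.14174616)·225/3700 = 0.85825384·0.060810811 = 0.052191112.
SE(ȳ) = √(0.052191112) = 0.2285.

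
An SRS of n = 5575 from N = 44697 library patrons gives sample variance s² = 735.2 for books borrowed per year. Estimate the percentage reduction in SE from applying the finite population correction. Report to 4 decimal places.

6.4441

f = n/N = 5575/44697 = 0.12472873.
SE_no-fpc = √(s²/n) = 0.3631452; SE_fpc = √((1−f)s²/n) = 0.33974389.
Ratio = √(1−f) = 0.93555934. Reduction = 100·(1 − 0.93555934) = 6.4441%.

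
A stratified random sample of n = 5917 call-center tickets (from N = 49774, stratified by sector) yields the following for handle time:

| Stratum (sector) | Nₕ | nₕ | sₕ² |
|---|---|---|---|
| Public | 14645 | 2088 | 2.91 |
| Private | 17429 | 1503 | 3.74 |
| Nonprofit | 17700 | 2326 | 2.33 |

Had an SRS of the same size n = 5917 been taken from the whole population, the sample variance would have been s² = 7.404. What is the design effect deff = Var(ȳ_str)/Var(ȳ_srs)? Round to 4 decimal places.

Var(ȳ_str) = Σ Wₕ²(1−fₕ)sₕ²/nₕ with Wₕ = Nₕ/49774:
  Public: (14645/49774)²·(1−2088/14645)·2.91/2088 = 1.0345052 × 10^-4
  Private: (17429/49774)²·(1−1503/17429)·3.74/1503 = 2.7879611 × 10^-4
  Nonprofit: (17700/49774)²·(1−2326/17700)·2.33/2326 = 1.1002751 × 10^-4
  → Var(ȳ_str) = 4.9227414 × 10^-4.
Var(ȳ_srs) = (1 − 5917/49774)·7.404/5917 = 0.0011025574.
deff = (4.9227414 × 10^-4) / 0.0011025574 = 0.4465.

0.4465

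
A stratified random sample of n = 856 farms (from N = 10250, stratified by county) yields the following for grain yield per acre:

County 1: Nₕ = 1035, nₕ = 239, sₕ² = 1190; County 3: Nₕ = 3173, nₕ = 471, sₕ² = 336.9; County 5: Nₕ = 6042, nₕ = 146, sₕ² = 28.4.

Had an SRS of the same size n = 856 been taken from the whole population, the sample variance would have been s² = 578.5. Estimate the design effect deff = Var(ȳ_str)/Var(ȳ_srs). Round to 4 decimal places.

0.2638

Var(ȳ_str) = Σ Wₕ²(1−fₕ)sₕ²/nₕ with Wₕ = Nₕ/10250:
  County 1: (1035/10250)²·(1−239/1035)·1190/239 = 0.03904404
  County 3: (3173/10250)²·(1−471/3173)·336.9/471 = 0.058369744
  County 5: (6042/10250)²·(1−146/6042)·28.4/146 = 0.065956249
  → Var(ȳ_str) = 0.16337003.
Var(ȳ_srs) = (1 − 856/10250)·578.5/856 = 0.61937873.
deff = 0.16337003 / 0.61937873 = 0.2638.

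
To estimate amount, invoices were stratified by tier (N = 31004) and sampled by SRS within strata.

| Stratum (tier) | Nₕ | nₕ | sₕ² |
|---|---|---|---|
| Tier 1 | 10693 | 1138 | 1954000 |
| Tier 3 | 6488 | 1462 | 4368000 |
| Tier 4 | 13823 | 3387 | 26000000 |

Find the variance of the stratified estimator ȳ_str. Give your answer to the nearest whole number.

1436

Var(ȳ_str) = Σₕ Wₕ²(1 − fₕ)sₕ²/nₕ with Wₕ = Nₕ/N, N = 31004.
Tier 1: Wₕ = 0.34489098; term = 0.34489098²·(1 − 0.10642476)·1954000/1138 = 182.50598.
Tier 3: Wₕ = 0.20926332; term = 0.20926332²·(1 − 0.22533909)·4368000/1462 = 101.35219.
Tier 4: Wₕ = 0.44584570; term = 0.44584570²·(1 − 0.24502641)·26000000/3387 = 1152.0175.
Sum = 1435.8757.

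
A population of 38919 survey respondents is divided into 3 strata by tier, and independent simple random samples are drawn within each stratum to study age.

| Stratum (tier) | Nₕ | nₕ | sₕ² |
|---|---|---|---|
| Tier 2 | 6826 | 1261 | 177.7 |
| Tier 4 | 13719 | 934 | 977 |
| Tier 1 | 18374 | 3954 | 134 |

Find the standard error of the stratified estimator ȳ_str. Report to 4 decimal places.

0.3614

Var(ȳ_str) = Σₕ Wₕ²(1 − fₕ)sₕ²/nₕ with Wₕ = Nₕ/N, N = 38919.
Tier 2: Wₕ = 0.17538991; term = 0.17538991²·(1 − 0.18473484)·177.7/1261 = 0.0035341131.
Tier 4: Wₕ = 0.35250135; term = 0.35250135²·(1 − 0.06808076)·977/934 = 0.12112883.
Tier 1: Wₕ = 0.47210874; term = 0.47210874²·(1 − 0.21519538)·134/3954 = 0.005928076.
Sum = 0.13059102.
SE = √(0.13059102) = 0.3614.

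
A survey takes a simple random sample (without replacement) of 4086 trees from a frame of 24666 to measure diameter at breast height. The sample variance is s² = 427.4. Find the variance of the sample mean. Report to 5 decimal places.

0.08727

Under SRS without replacement, Var(ȳ) = (1 − f)·s²/n with f = n/N = 4086/24666 = 0.16565313.
Var(ȳ) = (1 − 0.16565313)·427.4/4086 = 0.83434687·0.10460108 = 0.087273582.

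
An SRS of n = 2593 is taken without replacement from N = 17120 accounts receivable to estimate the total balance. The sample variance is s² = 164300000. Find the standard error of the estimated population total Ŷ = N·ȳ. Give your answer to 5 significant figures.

3.9697 × 10^6

Var(Ŷ) = N²·Var(ȳ) = N²·(1 − n/N)·s²/n.
f = 2593/17120 = 0.15146028; Var(ȳ) = 0.84853972·164300000/2593 = 53765.937.
Var(Ŷ) = 17120² · 53765.937 = 1.5758495 × 10^13.
SE(Ŷ) = √(1.5758495 × 10^13) = 3.9697 × 10^6.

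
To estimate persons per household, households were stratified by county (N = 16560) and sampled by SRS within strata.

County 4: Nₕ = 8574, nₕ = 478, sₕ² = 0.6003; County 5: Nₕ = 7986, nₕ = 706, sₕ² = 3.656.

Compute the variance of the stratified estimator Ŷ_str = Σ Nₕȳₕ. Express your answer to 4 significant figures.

388200

Var(Ŷ_str) = Σₕ Nₕ²(1 − fₕ)sₕ²/nₕ.
County 4: 8574²·(1 − 478/8574)·0.6003/478 = 87175.496.
County 5: 7986²·(1 − 706/7986)·3.656/706 = 301066.32.
Sum = 388241.82.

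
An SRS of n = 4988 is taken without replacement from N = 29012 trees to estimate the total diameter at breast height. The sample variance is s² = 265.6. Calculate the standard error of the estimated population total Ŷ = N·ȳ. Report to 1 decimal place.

6092.0

Var(Ŷ) = N²·Var(ȳ) = N²·(1 − n/N)·s²/n.
f = 4988/29012 = 0.17192886; Var(ȳ) = 0.82807114·265.6/4988 = 0.044092962.
Var(Ŷ) = 29012² · 0.044092962 = 3.7112876 × 10^7.
SE(Ŷ) = √(3.7112876 × 10^7) = 6092.0.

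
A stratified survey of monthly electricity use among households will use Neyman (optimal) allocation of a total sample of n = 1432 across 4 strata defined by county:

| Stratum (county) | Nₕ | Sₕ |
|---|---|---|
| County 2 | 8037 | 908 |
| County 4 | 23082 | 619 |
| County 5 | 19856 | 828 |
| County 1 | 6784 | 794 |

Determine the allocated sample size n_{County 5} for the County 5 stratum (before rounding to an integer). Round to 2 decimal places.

542.31

Neyman allocation: nₕ = n·NₕSₕ / Σⱼ NⱼSⱼ.
Σ NⱼSⱼ = 8037·908 + 23082·619 + 19856·828 + 6784·794 = 4.3412618 × 10^7.
n_{County 5} = 1432·19856·828 / (4.3412618 × 10^7) = 542.31.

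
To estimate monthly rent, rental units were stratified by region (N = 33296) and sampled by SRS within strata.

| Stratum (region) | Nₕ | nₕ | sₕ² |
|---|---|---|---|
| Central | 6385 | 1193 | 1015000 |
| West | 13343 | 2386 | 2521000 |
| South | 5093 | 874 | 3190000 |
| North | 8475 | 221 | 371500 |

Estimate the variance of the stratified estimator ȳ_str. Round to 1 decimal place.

341.6

Var(ȳ_str) = Σₕ Wₕ²(1 − fₕ)sₕ²/nₕ with Wₕ = Nₕ/N, N = 33296.
Central: Wₕ = 0.19176478; term = 0.19176478²·(1 − 0.18684417)·1015000/1193 = 25.441169.
West: Wₕ = 0.40073883; term = 0.40073883²·(1 − 0.17882036)·2521000/2386 = 139.33603.
South: Wₕ = 0.15296132; term = 0.15296132²·(1 − 0.17160809)·3190000/874 = 70.742162.
North: Wₕ = 0.25453508; term = 0.25453508²·(1 − 0.02607670)·371500/221 = 106.06854.
Sum = 341.5879.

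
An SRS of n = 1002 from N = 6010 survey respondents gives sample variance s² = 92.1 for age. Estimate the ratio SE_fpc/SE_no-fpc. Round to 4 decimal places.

f = n/N = 1002/6010 = 0.16672213.
SE_no-fpc = √(s²/n) = 0.30317679; SE_fpc = √((1−f)s²/n) = 0.27675207.
Ratio = √(1−f) = 0.91284055.

0.9128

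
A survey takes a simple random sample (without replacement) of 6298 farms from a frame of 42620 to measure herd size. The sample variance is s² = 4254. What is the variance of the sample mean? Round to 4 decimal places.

Under SRS without replacement, Var(ȳ) = (1 − f)·s²/n with f = n/N = 6298/42620 = 0.14777100.
Var(ȳ) = (1 − 0.14777100)·4254/6298 = 0.85222900·0.67545252 = 0.57564023.

0.5756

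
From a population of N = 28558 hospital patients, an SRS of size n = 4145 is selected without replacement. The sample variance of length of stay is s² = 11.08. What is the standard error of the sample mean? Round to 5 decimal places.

Under SRS without replacement, Var(ȳ) = (1 − f)·s²/n with f = n/N = 4145/28558 = 0.14514322.
Var(ȳ) = (1 − 0.14514322)·11.08/4145 = 0.85485678·0.0026731001 = 0.0022851178.
SE(ȳ) = √(0.0022851178) = 0.04780.

0.04780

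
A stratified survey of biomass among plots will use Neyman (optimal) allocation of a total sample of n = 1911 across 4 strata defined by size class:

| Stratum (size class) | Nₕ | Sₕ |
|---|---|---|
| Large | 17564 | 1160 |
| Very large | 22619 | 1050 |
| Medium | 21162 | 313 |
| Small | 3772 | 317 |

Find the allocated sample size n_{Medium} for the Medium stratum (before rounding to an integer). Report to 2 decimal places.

Neyman allocation: nₕ = n·NₕSₕ / Σⱼ NⱼSⱼ.
Σ NⱼSⱼ = 17564·1160 + 22619·1050 + 21162·313 + 3772·317 = 5.194362 × 10^7.
n_{Medium} = 1911·21162·313 / (5.194362 × 10^7) = 243.69.

243.69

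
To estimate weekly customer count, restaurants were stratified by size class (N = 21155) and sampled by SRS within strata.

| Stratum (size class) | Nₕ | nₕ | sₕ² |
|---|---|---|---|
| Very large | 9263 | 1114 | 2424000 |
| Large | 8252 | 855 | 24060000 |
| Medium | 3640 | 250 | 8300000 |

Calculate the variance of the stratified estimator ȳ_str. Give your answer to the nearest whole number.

Var(ȳ_str) = Σₕ Wₕ²(1 − fₕ)sₕ²/nₕ with Wₕ = Nₕ/N, N = 21155.
Very large: Wₕ = 0.43786339; term = 0.43786339²·(1 − 0.12026341)·2424000/1114 = 367.00953.
Large: Wₕ = 0.39007327; term = 0.39007327²·(1 − 0.10361125)·24060000/855 = 3838.1177.
Medium: Wₕ = 0.17206334; term = 0.17206334²·(1 − 0.06868132)·8300000/250 = 915.40463.
Sum = 5120.5319.

5121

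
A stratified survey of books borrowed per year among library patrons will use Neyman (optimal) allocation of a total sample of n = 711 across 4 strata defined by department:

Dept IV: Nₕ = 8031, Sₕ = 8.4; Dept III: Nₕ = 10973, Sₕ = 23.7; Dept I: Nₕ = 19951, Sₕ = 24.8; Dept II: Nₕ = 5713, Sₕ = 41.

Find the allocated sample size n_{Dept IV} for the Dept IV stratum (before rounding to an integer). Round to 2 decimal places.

45.40

Neyman allocation: nₕ = n·NₕSₕ / Σⱼ NⱼSⱼ.
Σ NⱼSⱼ = 8031·8.4 + 10973·23.7 + 19951·24.8 + 5713·41 = 1.0565383 × 10^6.
n_{Dept IV} = 711·8031·8.4 / (1.0565383 × 10^6) = 45.40.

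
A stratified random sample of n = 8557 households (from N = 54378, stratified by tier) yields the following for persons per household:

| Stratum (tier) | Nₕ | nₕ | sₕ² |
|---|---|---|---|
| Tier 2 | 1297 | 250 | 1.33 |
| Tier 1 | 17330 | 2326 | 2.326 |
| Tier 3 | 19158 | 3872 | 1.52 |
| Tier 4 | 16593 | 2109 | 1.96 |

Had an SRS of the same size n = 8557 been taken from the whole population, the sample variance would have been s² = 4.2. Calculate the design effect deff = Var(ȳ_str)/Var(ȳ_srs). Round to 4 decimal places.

0.4952

Var(ȳ_str) = Σ Wₕ²(1−fₕ)sₕ²/nₕ with Wₕ = Nₕ/54378:
  Tier 2: (1297/54378)²·(1−250/1297)·1.33/250 = 2.4431595 × 10^-6
  Tier 1: (17330/54378)²·(1−2326/17330)·2.326/2326 = 8.7934471 × 10^-5
  Tier 3: (19158/54378)²·(1−3872/19158)·1.52/3872 = 3.8878169 × 10^-5
  Tier 4: (16593/54378)²·(1−2109/16593)·1.96/2109 = 7.5534692 × 10^-5
  → Var(ȳ_str) = 2.0479049 × 10^-4.
Var(ȳ_srs) = (1 − 8557/54378)·4.2/8557 = 4.1358911 × 10^-4.
deff = (2.0479049 × 10^-4) / (4.1358911 × 10^-4) = 0.4952.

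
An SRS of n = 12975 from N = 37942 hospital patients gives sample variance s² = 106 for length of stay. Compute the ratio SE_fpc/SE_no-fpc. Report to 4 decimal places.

0.8112

f = n/N = 12975/37942 = 0.34196932.
SE_no-fpc = √(s²/n) = 0.090385601; SE_fpc = √((1−f)s²/n) = 0.073319977.
Ratio = √(1−f) = 0.81119090.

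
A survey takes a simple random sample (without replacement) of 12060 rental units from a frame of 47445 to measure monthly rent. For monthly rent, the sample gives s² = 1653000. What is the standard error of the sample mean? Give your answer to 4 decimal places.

10.1106

Under SRS without replacement, Var(ȳ) = (1 − f)·s²/n with f = n/N = 12060/47445 = 0.25418906.
Var(ȳ) = (1 − 0.25418906)·1653000/12060 = 0.74581094·137.06468 = 102.22434.
SE(ȳ) = √(102.22434) = 10.1106.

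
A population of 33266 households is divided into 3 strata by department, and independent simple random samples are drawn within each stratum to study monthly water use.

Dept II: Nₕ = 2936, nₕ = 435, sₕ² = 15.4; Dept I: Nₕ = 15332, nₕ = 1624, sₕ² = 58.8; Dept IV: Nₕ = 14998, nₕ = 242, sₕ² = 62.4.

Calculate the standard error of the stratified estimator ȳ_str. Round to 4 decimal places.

Var(ȳ_str) = Σₕ Wₕ²(1 − fₕ)sₕ²/nₕ with Wₕ = Nₕ/N, N = 33266.
Dept II: Wₕ = 0.08825828; term = 0.08825828²·(1 − 0.14816076)·15.4/435 = 2.3490921 × 10^-4.
Dept I: Wₕ = 0.46089100; term = 0.46089100²·(1 − 0.10592225)·58.8/1624 = 0.0068764302.
Dept IV: Wₕ = 0.45085072; term = 0.45085072²·(1 − 0.01613548)·62.4/242 = 0.051566785.
Sum = 0.058678124.
SE = √(0.058678124) = 0.2422.

0.2422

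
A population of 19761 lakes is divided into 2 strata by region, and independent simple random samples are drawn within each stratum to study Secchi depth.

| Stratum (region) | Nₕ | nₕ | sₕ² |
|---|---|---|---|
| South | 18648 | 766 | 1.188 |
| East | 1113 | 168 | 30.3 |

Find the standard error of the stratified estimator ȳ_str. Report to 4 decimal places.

Var(ȳ_str) = Σₕ Wₕ²(1 − fₕ)sₕ²/nₕ with Wₕ = Nₕ/N, N = 19761.
South: Wₕ = 0.94367694; term = 0.94367694²·(1 − 0.04107679)·1.188/766 = 0.001324397.
East: Wₕ = 0.05632306; term = 0.05632306²·(1 − 0.15094340)·30.3/168 = 4.8578319 × 10^-4.
Sum = 0.0018101802.
SE = √(0.0018101802) = 0.0425.

0.0425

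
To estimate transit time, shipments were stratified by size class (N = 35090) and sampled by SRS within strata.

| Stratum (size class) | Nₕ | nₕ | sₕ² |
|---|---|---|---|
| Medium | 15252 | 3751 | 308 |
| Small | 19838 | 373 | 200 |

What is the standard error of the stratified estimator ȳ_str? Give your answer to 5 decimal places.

Var(ȳ_str) = Σₕ Wₕ²(1 − fₕ)sₕ²/nₕ with Wₕ = Nₕ/N, N = 35090.
Medium: Wₕ = 0.43465375; term = 0.43465375²·(1 − 0.24593496)·308/3751 = 0.011697669.
Small: Wₕ = 0.56534625; term = 0.56534625²·(1 − 0.01880230)·200/373 = 0.16815381.
Sum = 0.17985148.
SE = √(0.17985148) = 0.42409.

0.42409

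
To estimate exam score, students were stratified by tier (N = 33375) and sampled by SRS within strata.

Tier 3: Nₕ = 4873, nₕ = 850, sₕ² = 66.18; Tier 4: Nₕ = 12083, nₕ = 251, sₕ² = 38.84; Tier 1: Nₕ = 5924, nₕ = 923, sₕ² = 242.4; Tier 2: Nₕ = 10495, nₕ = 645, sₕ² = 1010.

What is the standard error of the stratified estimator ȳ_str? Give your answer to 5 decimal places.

Var(ȳ_str) = Σₕ Wₕ²(1 − fₕ)sₕ²/nₕ with Wₕ = Nₕ/N, N = 33375.
Tier 3: Wₕ = 0.14600749; term = 0.14600749²·(1 − 0.17443054)·66.18/850 = 0.0013702876.
Tier 4: Wₕ = 0.36203745; term = 0.36203745²·(1 − 0.02077299)·38.84/251 = 0.019860761.
Tier 1: Wₕ = 0.17749813; term = 0.17749813²·(1 − 0.15580689)·242.4/923 = 0.0069849012.
Tier 2: Wₕ = 0.31445693; term = 0.31445693²·(1 − 0.06145784)·1010/645 = 0.14532415.
Sum = 0.1735401.
SE = √(0.1735401) = 0.41658.

0.41658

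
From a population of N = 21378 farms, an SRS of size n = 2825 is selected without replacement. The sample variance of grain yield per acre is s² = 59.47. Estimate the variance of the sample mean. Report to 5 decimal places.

0.01827

Under SRS without replacement, Var(ȳ) = (1 − f)·s²/n with f = n/N = 2825/21378 = 0.13214520.
Var(ȳ) = (1 − 0.13214520)·59.47/2825 = 0.86785480·0.021051327 = 0.018269496.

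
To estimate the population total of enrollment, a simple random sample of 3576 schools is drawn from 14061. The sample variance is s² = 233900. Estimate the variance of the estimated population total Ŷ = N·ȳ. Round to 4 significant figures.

9.643 × 10^9

Var(Ŷ) = N²·Var(ȳ) = N²·(1 − n/N)·s²/n.
f = 3576/14061 = 0.25432046; Var(ȳ) = 0.74567954·233900/3576 = 48.773614.
Var(Ŷ) = 14061² · 48.773614 = 9.6431152 × 10^9.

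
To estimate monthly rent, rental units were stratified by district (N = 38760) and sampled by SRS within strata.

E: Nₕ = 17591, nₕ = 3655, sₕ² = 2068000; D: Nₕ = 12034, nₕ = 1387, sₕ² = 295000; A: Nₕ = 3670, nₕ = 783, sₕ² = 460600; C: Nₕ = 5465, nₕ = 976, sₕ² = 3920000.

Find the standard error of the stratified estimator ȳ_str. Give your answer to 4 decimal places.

13.4238

Var(ȳ_str) = Σₕ Wₕ²(1 − fₕ)sₕ²/nₕ with Wₕ = Nₕ/N, N = 38760.
E: Wₕ = 0.45384417; term = 0.45384417²·(1 − 0.20777670)·2068000/3655 = 92.326056.
D: Wₕ = 0.31047472; term = 0.31047472²·(1 − 0.11525677)·295000/1387 = 18.139081.
A: Wₕ = 0.09468524; term = 0.09468524²·(1 − 0.21335150)·460600/783 = 4.1486566.
C: Wₕ = 0.14099587; term = 0.14099587²·(1 − 0.17859103)·3920000/976 = 65.585598.
Sum = 180.19939.
SE = √(180.19939) = 13.4238.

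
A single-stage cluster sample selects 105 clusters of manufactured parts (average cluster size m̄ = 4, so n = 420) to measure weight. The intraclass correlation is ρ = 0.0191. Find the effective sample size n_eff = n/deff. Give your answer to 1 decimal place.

deff = 1 + (4 − 1)·0.0191 = 1 + 0.0573 = 1.0573.
n_eff = 420 / 1.0573 = 397.2.

397.2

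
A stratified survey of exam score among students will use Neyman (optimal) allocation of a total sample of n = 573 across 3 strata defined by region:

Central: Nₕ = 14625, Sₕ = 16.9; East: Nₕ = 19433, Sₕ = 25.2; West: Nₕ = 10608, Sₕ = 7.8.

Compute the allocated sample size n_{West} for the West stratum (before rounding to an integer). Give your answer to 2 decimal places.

57.85

Neyman allocation: nₕ = n·NₕSₕ / Σⱼ NⱼSⱼ.
Σ NⱼSⱼ = 14625·16.9 + 19433·25.2 + 10608·7.8 = 819616.5.
n_{West} = 573·10608·7.8 / 819616.5 = 57.85.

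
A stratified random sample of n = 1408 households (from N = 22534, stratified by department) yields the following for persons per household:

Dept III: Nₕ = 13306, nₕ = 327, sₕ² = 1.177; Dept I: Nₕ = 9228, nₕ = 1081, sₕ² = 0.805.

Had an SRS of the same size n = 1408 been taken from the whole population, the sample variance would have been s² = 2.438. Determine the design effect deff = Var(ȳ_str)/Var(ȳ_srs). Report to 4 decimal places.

0.8220

Var(ȳ_str) = Σ Wₕ²(1−fₕ)sₕ²/nₕ with Wₕ = Nₕ/22534:
  Dept III: (13306/22534)²·(1−327/13306)·1.177/327 = 0.0012241676
  Dept I: (9228/22534)²·(1−1081/9228)·0.805/1081 = 1.1025516 × 10^-4
  → Var(ȳ_str) = 0.0013344228.
Var(ȳ_srs) = (1 − 1408/22534)·2.438/1408 = 0.001623342.
deff = 0.0013344228 / 0.001623342 = 0.8220.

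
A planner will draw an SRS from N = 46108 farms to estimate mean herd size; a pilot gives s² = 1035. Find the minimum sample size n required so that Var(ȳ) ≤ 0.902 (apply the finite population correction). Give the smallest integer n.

Without fpc, n₀ = s²/D = 1035/0.902 = 1147.4501.
With fpc, (1 − n/N)·s²/n ≤ D requires n ≥ n₀/(1 + n₀/N) = 1147.4501/(1 + 1147.4501/46108) = 1119.5879.
Rounding up, n = 1120.

1120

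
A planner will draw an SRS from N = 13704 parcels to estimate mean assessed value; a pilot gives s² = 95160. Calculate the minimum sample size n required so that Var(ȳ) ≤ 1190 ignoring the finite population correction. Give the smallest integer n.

Without fpc, n₀ = s²/D = 95160/1190 = 79.9664.
Rounding up, n = 80.

80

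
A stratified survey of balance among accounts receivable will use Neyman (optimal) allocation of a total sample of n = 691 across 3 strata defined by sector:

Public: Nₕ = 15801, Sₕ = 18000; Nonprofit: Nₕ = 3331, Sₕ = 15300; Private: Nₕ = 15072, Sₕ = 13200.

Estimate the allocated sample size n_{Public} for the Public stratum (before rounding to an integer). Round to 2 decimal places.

367.81

Neyman allocation: nₕ = n·NₕSₕ / Σⱼ NⱼSⱼ.
Σ NⱼSⱼ = 15801·18000 + 3331·15300 + 15072·13200 = 5.343327 × 10^8.
n_{Public} = 691·15801·18000 / (5.343327 × 10^8) = 367.81.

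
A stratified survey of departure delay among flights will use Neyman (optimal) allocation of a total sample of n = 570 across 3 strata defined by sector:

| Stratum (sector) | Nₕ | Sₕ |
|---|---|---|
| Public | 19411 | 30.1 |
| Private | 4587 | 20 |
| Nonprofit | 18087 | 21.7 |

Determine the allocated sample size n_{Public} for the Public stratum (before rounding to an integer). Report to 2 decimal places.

Neyman allocation: nₕ = n·NₕSₕ / Σⱼ NⱼSⱼ.
Σ NⱼSⱼ = 19411·30.1 + 4587·20 + 18087·21.7 = 1.068499 × 10^6.
n_{Public} = 570·19411·30.1 / (1.068499 × 10^6) = 311.68.

311.68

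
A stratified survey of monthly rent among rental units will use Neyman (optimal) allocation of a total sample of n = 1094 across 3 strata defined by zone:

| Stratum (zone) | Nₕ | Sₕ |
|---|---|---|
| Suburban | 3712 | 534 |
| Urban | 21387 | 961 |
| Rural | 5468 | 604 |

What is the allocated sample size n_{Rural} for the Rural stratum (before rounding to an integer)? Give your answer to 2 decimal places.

Neyman allocation: nₕ = n·NₕSₕ / Σⱼ NⱼSⱼ.
Σ NⱼSⱼ = 3712·534 + 21387·961 + 5468·604 = 2.5837787 × 10^7.
n_{Rural} = 1094·5468·604 / (2.5837787 × 10^7) = 139.84.

139.84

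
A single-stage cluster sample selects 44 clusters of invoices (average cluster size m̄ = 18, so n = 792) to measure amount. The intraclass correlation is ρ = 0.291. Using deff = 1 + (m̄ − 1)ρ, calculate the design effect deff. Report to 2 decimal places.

deff = 1 + (18 − 1)·0.291 = 1 + 4.947 = 5.947.

5.95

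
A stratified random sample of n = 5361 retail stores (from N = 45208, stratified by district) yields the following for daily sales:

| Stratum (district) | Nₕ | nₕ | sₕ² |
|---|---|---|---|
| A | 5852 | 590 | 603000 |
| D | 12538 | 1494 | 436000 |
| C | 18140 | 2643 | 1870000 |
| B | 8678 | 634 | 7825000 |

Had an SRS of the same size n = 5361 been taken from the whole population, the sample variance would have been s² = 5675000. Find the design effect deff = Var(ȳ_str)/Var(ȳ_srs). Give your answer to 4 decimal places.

Var(ȳ_str) = Σ Wₕ²(1−fₕ)sₕ²/nₕ with Wₕ = Nₕ/45208:
  A: (5852/45208)²·(1−590/5852)·603000/590 = 15.398906
  D: (12538/45208)²·(1−1494/12538)·436000/1494 = 19.772426
  C: (18140/45208)²·(1−2643/18140)·1870000/2643 = 97.319254
  B: (8678/45208)²·(1−634/8678)·7825000/634 = 421.55691
  → Var(ȳ_str) = 554.0475.
Var(ȳ_srs) = (1 − 5361/45208)·5675000/5361 = 933.04028.
deff = 554.0475 / 933.04028 = 0.5938.

0.5938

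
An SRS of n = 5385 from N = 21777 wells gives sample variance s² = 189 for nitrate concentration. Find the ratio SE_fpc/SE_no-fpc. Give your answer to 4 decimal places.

0.8676

f = n/N = 5385/21777 = 0.24727924.
SE_no-fpc = √(s²/n) = 0.18734325; SE_fpc = √((1−f)s²/n) = 0.16253803.
Ratio = √(1−f) = 0.86759481.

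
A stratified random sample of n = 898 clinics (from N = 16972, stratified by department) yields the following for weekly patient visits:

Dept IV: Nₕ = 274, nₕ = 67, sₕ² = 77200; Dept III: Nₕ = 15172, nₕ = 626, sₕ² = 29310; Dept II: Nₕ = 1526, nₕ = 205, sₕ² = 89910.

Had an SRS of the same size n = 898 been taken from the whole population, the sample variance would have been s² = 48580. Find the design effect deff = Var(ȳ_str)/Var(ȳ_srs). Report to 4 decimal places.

0.7645

Var(ȳ_str) = Σ Wₕ²(1−fₕ)sₕ²/nₕ with Wₕ = Nₕ/16972:
  Dept IV: (274/16972)²·(1−67/274)·77200/67 = 0.2268806
  Dept III: (15172/16972)²·(1−626/15172)·29310/626 = 35.872518
  Dept II: (1526/16972)²·(1−205/1526)·89910/205 = 3.0693431
  → Var(ȳ_str) = 39.168742.
Var(ȳ_srs) = (1 − 898/16972)·48580/898 = 51.235634.
deff = 39.168742 / 51.235634 = 0.7645.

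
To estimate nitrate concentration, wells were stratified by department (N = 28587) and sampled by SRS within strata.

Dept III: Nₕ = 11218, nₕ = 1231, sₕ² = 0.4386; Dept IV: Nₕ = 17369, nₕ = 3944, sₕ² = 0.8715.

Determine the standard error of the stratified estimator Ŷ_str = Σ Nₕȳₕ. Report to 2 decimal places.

302.39

Var(Ŷ_str) = Σₕ Nₕ²(1 − fₕ)sₕ²/nₕ.
Dept III: 11218²·(1 − 1231/11218)·0.4386/1231 = 39917.291.
Dept IV: 17369²·(1 − 3944/17369)·0.8715/3944 = 51525.189.
Sum = 91442.48.
SE = √(91442.48) = 302.39.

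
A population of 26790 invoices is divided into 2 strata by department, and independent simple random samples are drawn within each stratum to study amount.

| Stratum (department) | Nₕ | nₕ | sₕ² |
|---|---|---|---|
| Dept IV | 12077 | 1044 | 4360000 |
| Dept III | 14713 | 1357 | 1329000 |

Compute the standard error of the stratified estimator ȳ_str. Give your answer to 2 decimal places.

32.30

Var(ȳ_str) = Σₕ Wₕ²(1 − fₕ)sₕ²/nₕ with Wₕ = Nₕ/N, N = 26790.
Dept IV: Wₕ = 0.45080254; term = 0.45080254²·(1 − 0.08644531)·4360000/1044 = 775.34189.
Dept III: Wₕ = 0.54919746; term = 0.54919746²·(1 − 0.09223136)·1329000/1357 = 268.14972.
Sum = 1043.4916.
SE = √(1043.4916) = 32.30.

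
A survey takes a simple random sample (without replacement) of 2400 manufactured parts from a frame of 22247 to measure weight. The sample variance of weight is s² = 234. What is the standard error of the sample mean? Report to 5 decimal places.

0.29493

Under SRS without replacement, Var(ȳ) = (1 − f)·s²/n with f = n/N = 2400/22247 = 0.10787971.
Var(ȳ) = (1 − 0.10787971)·234/2400 = 0.89212029·0.0975 = 0.086981728.
SE(ȳ) = √(0.086981728) = 0.29493.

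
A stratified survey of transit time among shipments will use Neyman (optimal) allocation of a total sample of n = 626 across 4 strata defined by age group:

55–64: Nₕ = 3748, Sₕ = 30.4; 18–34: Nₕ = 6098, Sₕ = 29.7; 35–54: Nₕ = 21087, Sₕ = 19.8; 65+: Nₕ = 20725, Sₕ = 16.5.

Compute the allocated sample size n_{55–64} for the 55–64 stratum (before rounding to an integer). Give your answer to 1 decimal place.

Neyman allocation: nₕ = n·NₕSₕ / Σⱼ NⱼSⱼ.
Σ NⱼSⱼ = 3748·30.4 + 6098·29.7 + 21087·19.8 + 20725·16.5 = 1.0545349 × 10^6.
n_{55–64} = 626·3748·30.4 / (1.0545349 × 10^6) = 67.6.

67.6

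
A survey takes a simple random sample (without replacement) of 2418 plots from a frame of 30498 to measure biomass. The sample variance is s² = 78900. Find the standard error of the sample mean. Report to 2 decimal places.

5.48

Under SRS without replacement, Var(ȳ) = (1 − f)·s²/n with f = n/N = 2418/30498 = 0.07928389.
Var(ȳ) = (1 − 0.07928389)·78900/2418 = 0.92071611·32.630273 = 30.043218.
SE(ȳ) = √(30.043218) = 5.48.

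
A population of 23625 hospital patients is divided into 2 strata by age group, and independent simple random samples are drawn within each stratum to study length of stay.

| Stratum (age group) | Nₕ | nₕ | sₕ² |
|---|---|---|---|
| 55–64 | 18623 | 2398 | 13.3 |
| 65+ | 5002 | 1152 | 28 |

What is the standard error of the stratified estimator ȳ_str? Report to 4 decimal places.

Var(ȳ_str) = Σₕ Wₕ²(1 − fₕ)sₕ²/nₕ with Wₕ = Nₕ/N, N = 23625.
55–64: Wₕ = 0.78827513; term = 0.78827513²·(1 − 0.12876551)·13.3/2398 = 0.0030025702.
65+: Wₕ = 0.21172487; term = 0.21172487²·(1 − 0.23030788)·28/1152 = 8.3862216 × 10^-4.
Sum = 0.0038411924.
SE = √(0.0038411924) = 0.0620.

0.0620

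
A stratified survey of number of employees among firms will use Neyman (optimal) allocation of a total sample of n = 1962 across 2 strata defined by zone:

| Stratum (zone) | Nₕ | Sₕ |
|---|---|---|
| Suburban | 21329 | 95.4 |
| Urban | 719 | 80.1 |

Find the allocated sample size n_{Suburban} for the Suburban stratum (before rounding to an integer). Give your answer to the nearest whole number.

Neyman allocation: nₕ = n·NₕSₕ / Σⱼ NⱼSⱼ.
Σ NⱼSⱼ = 21329·95.4 + 719·80.1 = 2.0923785 × 10^6.
n_{Suburban} = 1962·21329·95.4 / (2.0923785 × 10^6) = 1908.

1908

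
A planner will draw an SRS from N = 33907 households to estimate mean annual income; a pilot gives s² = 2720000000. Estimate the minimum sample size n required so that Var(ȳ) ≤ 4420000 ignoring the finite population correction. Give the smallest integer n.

Without fpc, n₀ = s²/D = 2720000000/4420000 = 615.3846.
Rounding up, n = 616.

616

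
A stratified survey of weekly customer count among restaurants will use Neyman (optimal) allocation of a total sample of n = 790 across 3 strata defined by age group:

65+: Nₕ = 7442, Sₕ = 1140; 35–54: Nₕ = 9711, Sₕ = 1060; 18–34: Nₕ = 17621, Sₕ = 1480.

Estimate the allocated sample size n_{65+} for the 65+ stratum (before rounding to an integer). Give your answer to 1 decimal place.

149.4

Neyman allocation: nₕ = n·NₕSₕ / Σⱼ NⱼSⱼ.
Σ NⱼSⱼ = 7442·1140 + 9711·1060 + 17621·1480 = 4.485662 × 10^7.
n_{65+} = 790·7442·1140 / (4.485662 × 10^7) = 149.4.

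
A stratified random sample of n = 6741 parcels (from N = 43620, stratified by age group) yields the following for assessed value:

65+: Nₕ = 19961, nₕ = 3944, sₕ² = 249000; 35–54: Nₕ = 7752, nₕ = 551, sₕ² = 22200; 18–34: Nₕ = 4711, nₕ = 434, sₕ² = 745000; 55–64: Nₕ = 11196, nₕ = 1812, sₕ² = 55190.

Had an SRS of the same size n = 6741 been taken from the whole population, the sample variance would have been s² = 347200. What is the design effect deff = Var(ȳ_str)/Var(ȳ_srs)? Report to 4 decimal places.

Var(ȳ_str) = Σ Wₕ²(1−fₕ)sₕ²/nₕ with Wₕ = Nₕ/43620:
  65+: (19961/43620)²·(1−3944/19961)·249000/3944 = 10.608515
  35–54: (7752/43620)²·(1−551/7752)·22200/551 = 1.1820521
  18–34: (4711/43620)²·(1−434/4711)·745000/434 = 18.178062
  55–64: (11196/43620)²·(1−1812/11196)·55190/1812 = 1.6818287
  → Var(ȳ_str) = 31.650458.
Var(ȳ_srs) = (1 − 6741/43620)·347200/6741 = 43.54606.
deff = 31.650458 / 43.54606 = 0.7268.

0.7268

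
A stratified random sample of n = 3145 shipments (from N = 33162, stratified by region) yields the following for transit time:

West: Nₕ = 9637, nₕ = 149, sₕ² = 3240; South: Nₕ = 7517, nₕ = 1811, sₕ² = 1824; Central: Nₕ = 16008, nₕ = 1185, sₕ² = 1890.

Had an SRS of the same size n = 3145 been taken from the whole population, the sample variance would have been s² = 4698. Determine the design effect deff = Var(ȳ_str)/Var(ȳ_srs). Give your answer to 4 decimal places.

1.6207

Var(ȳ_str) = Σ Wₕ²(1−fₕ)sₕ²/nₕ with Wₕ = Nₕ/33162:
  West: (9637/33162)²·(1−149/9637)·3240/149 = 1.8079809
  South: (7517/33162)²·(1−1811/7517)·1824/1811 = 0.039282695
  Central: (16008/33162)²·(1−1185/16008)·1890/1185 = 0.34414004
  → Var(ȳ_str) = 2.1914036.
Var(ȳ_srs) = (1 − 3145/33162)·4698/3145 = 1.3521315.
deff = 2.1914036 / 1.3521315 = 1.6207.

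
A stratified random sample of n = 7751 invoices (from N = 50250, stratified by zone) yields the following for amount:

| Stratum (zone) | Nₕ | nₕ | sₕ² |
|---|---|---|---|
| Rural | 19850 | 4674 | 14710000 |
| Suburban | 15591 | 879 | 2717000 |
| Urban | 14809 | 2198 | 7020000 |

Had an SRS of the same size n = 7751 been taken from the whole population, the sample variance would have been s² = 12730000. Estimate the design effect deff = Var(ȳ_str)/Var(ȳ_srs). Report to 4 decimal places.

Var(ȳ_str) = Σ Wₕ²(1−fₕ)sₕ²/nₕ with Wₕ = Nₕ/50250:
  Rural: (19850/50250)²·(1−4674/19850)·14710000/4674 = 375.46517
  Suburban: (15591/50250)²·(1−879/15591)·2717000/879 = 280.78527
  Urban: (14809/50250)²·(1−2198/14809)·7020000/2198 = 236.21776
  → Var(ȳ_str) = 892.4682.
Var(ȳ_srs) = (1 − 7751/50250)·12730000/7751 = 1389.0354.
deff = 892.4682 / 1389.0354 = 0.6425.

0.6425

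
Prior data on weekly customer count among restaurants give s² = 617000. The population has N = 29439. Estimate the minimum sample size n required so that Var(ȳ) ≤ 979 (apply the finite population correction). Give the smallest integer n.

618

Without fpc, n₀ = s²/D = 617000/979 = 630.2349.
With fpc, (1 − n/N)·s²/n ≤ D requires n ≥ n₀/(1 + n₀/N) = 630.2349/(1 + 630.2349/29439) = 617.0255.
Rounding up, n = 618.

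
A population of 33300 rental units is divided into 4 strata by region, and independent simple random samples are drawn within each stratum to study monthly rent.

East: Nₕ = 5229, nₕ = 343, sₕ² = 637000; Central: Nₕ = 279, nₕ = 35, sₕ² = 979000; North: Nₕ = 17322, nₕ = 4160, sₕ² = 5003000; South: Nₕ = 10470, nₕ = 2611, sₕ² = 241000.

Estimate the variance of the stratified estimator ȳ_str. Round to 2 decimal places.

298.62

Var(ȳ_str) = Σₕ Wₕ²(1 − fₕ)sₕ²/nₕ with Wₕ = Nₕ/N, N = 33300.
East: Wₕ = 0.15702703; term = 0.15702703²·(1 − 0.06559572)·637000/343 = 42.788686.
Central: Wₕ = 0.00837838; term = 0.00837838²·(1 − 0.12544803)·979000/35 = 1.7171974.
North: Wₕ = 0.52018018; term = 0.52018018²·(1 − 0.24015703)·5003000/4160 = 247.2684.
South: Wₕ = 0.31441441; term = 0.31441441²·(1 − 0.24937918)·241000/2611 = 6.8491342.
Sum = 298.62342.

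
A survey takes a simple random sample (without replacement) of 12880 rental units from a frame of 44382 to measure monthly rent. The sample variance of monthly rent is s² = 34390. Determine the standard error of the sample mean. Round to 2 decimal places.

Under SRS without replacement, Var(ȳ) = (1 − f)·s²/n with f = n/N = 12880/44382 = 0.29020774.
Var(ȳ) = (1 − 0.29020774)·34390/12880 = 0.70979226·2.6700311 = 1.8951674.
SE(ȳ) = √(1.8951674) = 1.38.

1.38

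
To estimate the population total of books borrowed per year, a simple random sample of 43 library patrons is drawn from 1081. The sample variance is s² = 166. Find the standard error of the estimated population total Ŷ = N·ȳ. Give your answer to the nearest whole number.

2081

Var(Ŷ) = N²·Var(ȳ) = N²·(1 − n/N)·s²/n.
f = 43/1081 = 0.03977798; Var(ȳ) = 0.96022202·166/43 = 3.7069036.
Var(Ŷ) = 1081² · 3.7069036 = 4.331743 × 10^6.
SE(Ŷ) = √(4.331743 × 10^6) = 2081.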